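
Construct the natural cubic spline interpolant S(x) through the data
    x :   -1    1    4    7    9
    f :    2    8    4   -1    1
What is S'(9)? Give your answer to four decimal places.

Let M_i = S''(x_i). Step sizes h_i = 2, 3, 3, 2; slopes of the chords Δ_i = (y_(i+1) - y_i)/h_i = 3, -4/3, -5/3, 1.
  2·M_0 + 10·M_1 + 3·M_2 = 6(Δ_1 - Δ_0) = -26
  3·M_1 + 12·M_2 + 3·M_3 = 6(Δ_2 - Δ_1) = -2
  3·M_2 + 10·M_3 + 2·M_4 = 6(Δ_3 - Δ_2) = 16
Natural end conditions: M_0 = M_4 = 0.
Solving: M_0 = 0, M_1 = -447/170, M_2 = 5/51, M_3 = 267/170, M_4 = 0.
On [7, 9], S'(x) = b_3 + 2c_3·(x - 7) + 3d_3·(x - 7)² with b_3 = Δ_3 - h_3(2M_3 + M_4)/6 = -4/85, c_3 = M_3/2 = 267/340, d_3 = (M_4 - M_3)/(6h_3) = -89/680. So S'(9) = 259/170.

1.5235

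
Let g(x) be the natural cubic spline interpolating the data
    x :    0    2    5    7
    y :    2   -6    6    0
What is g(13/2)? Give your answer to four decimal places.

2.4684

Put M_i = g'' at the i-th knot. Here h = (2, 3, 2) and Δ = (-4, 4, -3), so the interior equations h_(i-1)·M_(i-1) + 2(h_(i-1)+h_i)·M_i + h_i·M_(i+1) = 6(Δ_i − Δ_(i-1)) read
  2·M_0 + 10·M_1 + 3·M_2 = 6(Δ_1 - Δ_0) = 48
  3·M_1 + 10·M_2 + 2·M_3 = 6(Δ_2 - Δ_1) = -42
Natural end conditions: M_0 = M_3 = 0.
Forward elimination and back-substitution give M_0 = 0, M_1 = 606/91, M_2 = -564/91, M_3 = 0.
On [5, 7], g(x) = 6 + 103/91·(x - 5) - 282/91·(x - 5)² + 47/91·(x - 5)³.
With (x - 5) = 3/2: g(13/2) = 1797/728.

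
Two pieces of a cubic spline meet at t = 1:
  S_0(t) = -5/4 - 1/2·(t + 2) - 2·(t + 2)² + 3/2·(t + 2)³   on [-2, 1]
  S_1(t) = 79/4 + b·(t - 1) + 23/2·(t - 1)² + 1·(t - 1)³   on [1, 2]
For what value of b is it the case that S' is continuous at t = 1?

S_0'(t) = -1/2 - 4·(t + 2) + 9/2·(t + 2)², so S_0'(1) = 28. On the right, S_1'(1) = b, so b = 28.

28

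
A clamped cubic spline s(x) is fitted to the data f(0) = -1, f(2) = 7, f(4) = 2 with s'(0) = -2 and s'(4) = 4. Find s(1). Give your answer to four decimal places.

2.3438

Let m_i = s''(x_i). Step sizes h_i = 2, 2; slopes of the chords Δ_i = (y_(i+1) - y_i)/h_i = 4, -5/2.
  2·m_0 + 8·m_1 + 2·m_2 = 6(Δ_1 - Δ_0) = -39
Clamped end conditions give two more equations: 2h_0·m_0 + h_0·m_1 = 6(Δ_0 - s'(0)) = 36 and h_1·m_1 + 2h_1·m_2 = 6(s'(4) - Δ_1) = 39.
Solving the tridiagonal system: m_0 = 123/8, m_1 = -51/4, m_2 = 129/8.
On [0, 2], s(x) = -1 - 2·x + 123/16·x² - 75/32·x³.
With x = 1: s(1) = 75/32.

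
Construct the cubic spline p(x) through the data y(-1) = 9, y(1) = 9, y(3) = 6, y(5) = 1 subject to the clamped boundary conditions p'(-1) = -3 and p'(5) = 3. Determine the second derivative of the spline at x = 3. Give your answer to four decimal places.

With M_i denoting the second derivative at x_i, h_i = 2, 2, 2, and Δ_i = (y_(i+1) − y_i)/h_i = 0, -3/2, -5/2:
  2·M_0 + 8·M_1 + 2·M_2 = 6(Δ_1 - Δ_0) = -9
  2·M_1 + 8·M_2 + 2·M_3 = 6(Δ_2 - Δ_1) = -6
Clamped end conditions give two more equations: 2h_0·M_0 + h_0·M_1 = 6(Δ_0 - p'(-1)) = 18 and h_2·M_2 + 2h_2·M_3 = 6(p'(5) - Δ_2) = 33.
Solving the tridiagonal system: M_0 = 27/5, M_1 = -9/5, M_2 = -27/10, M_3 = 48/5.

-2.7000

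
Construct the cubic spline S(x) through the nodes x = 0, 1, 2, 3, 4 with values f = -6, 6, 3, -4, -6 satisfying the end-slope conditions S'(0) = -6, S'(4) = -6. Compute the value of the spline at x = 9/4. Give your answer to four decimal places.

Let σ_i = S''(x_i). Step sizes h_i = 1, 1, 1, 1; slopes of the chords Δ_i = (y_(i+1) - y_i)/h_i = 12, -3, -7, -2.
  1·σ_0 + 4·σ_1 + 1·σ_2 = 6(Δ_1 - Δ_0) = -90
  1·σ_1 + 4·σ_2 + 1·σ_3 = 6(Δ_2 - Δ_1) = -24
  1·σ_2 + 4·σ_3 + 1·σ_4 = 6(Δ_3 - Δ_2) = 30
Clamped end conditions give two more equations: 2h_0·σ_0 + h_0·σ_1 = 6(Δ_0 - S'(0)) = 108 and h_3·σ_3 + 2h_3·σ_4 = 6(S'(4) - Δ_3) = -24.
Solving the tridiagonal system: σ_0 = 1047/14, σ_1 = -291/7, σ_2 = 3/2, σ_3 = 81/7, σ_4 = -249/14.
On [2, 3], S(x) = 3 - 66/7·(x - 2) + 3/4·(x - 2)² + 47/28·(x - 2)³.
With (x - 2) = 1/4: S(9/4) = 1283/1792.

0.7160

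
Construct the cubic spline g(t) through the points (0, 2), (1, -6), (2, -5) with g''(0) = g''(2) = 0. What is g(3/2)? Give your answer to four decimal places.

-6.3438

Let m_i = g''(x_i). Step sizes h_i = 1, 1; slopes of the chords Δ_i = (y_(i+1) - y_i)/h_i = -8, 1.
  1·m_0 + 4·m_1 + 1·m_2 = 6(Δ_1 - Δ_0) = 54
Natural end conditions: m_0 = m_2 = 0.
Hence m_0 = 0, m_1 = 27/2, m_2 = 0.
On [1, 2], g(t) = -6 - 7/2·(t - 1) + 27/4·(t - 1)² - 9/4·(t - 1)³.
With (t - 1) = 1/2: g(3/2) = -203/32.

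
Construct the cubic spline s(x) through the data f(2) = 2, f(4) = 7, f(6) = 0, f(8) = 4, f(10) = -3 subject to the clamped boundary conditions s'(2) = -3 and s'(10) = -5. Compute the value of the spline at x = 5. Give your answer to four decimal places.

With M_i denoting the second derivative at x_i, h_i = 2, 2, 2, 2, and Δ_i = (y_(i+1) − y_i)/h_i = 5/2, -7/2, 2, -7/2:
  2·M_0 + 8·M_1 + 2·M_2 = 6(Δ_1 - Δ_0) = -36
  2·M_1 + 8·M_2 + 2·M_3 = 6(Δ_2 - Δ_1) = 33
  2·M_2 + 8·M_3 + 2·M_4 = 6(Δ_3 - Δ_2) = -33
Clamped end conditions give two more equations: 2h_0·M_0 + h_0·M_1 = 6(Δ_0 - s'(2)) = 33 and h_3·M_3 + 2h_3·M_4 = 6(s'(10) - Δ_3) = -9.
Solving: M_0 = 1475/112, M_1 = -551/56, M_2 = 131/16, M_3 = -359/56, M_4 = 107/112.
On [4, 6], s(x) = 7 + 37/112·(x - 4) - 551/112·(x - 4)² + 673/448·(x - 4)³.
With (x - 4) = 1: s(5) = 1753/448.

3.9129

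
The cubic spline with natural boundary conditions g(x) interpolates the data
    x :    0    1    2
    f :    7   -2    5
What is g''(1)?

24

Write m_i for g''(x_i). With h_i = 1, 1 and divided differences Δ_i = -9, 7, the continuity of g' gives the tridiagonal system
  1·m_0 + 4·m_1 + 1·m_2 = 6(Δ_1 - Δ_0) = 96
Natural end conditions: m_0 = m_2 = 0.
Hence m_0 = 0, m_1 = 24, m_2 = 0.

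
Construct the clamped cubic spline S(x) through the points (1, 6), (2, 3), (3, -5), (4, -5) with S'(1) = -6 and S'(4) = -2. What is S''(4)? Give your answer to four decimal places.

-16.1333

Write m_i for S''(x_i). With h_i = 1, 1, 1 and divided differences Δ_i = -3, -8, 0, the continuity of S' gives the tridiagonal system
  1·m_0 + 4·m_1 + 1·m_2 = 6(Δ_1 - Δ_0) = -30
  1·m_1 + 4·m_2 + 1·m_3 = 6(Δ_2 - Δ_1) = 48
Clamped end conditions give two more equations: 2h_0·m_0 + h_0·m_1 = 6(Δ_0 - S'(1)) = 18 and h_2·m_2 + 2h_2·m_3 = 6(S'(4) - Δ_2) = -12.
Hence m_0 = 262/15, m_1 = -254/15, m_2 = 304/15, m_3 = -242/15.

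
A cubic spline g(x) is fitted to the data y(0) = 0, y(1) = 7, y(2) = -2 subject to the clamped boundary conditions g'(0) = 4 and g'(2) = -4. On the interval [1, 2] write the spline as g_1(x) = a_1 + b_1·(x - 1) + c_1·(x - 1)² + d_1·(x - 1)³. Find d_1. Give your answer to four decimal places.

12.5000

Write M_i for g''(x_i). With h_i = 1, 1 and divided differences Δ_i = 7, -9, the continuity of g' gives the tridiagonal system
  1·M_0 + 4·M_1 + 1·M_2 = 6(Δ_1 - Δ_0) = -96
Clamped end conditions give two more equations: 2h_0·M_0 + h_0·M_1 = 6(Δ_0 - g'(0)) = 18 and h_1·M_1 + 2h_1·M_2 = 6(g'(2) - Δ_1) = 30.
Hence M_0 = 29, M_1 = -40, M_2 = 35.
On [1, 2], with g_1(x) = a_1 + b_1·(x - 1) + c_1·(x - 1)² + d_1·(x - 1)³: c_1 = M_1/2 = -20, d_1 = (M_2 - M_1)/(6h_1) = 25/2, b_1 = Δ_1 - h_1(2M_1 + M_2)/6 = -3/2.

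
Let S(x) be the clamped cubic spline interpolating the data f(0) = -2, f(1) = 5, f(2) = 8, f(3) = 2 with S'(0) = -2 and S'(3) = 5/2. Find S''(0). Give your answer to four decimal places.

Put σ_i = S'' at the i-th knot. Here h = (1, 1, 1) and Δ = (7, 3, -6), so the interior equations h_(i-1)·σ_(i-1) + 2(h_(i-1)+h_i)·σ_i + h_i·σ_(i+1) = 6(Δ_i − Δ_(i-1)) read
  1·σ_0 + 4·σ_1 + 1·σ_2 = 6(Δ_1 - Δ_0) = -24
  1·σ_1 + 4·σ_2 + 1·σ_3 = 6(Δ_2 - Δ_1) = -54
Clamped end conditions give two more equations: 2h_0·σ_0 + h_0·σ_1 = 6(Δ_0 - S'(0)) = 54 and h_2·σ_2 + 2h_2·σ_3 = 6(S'(3) - Δ_2) = 51.
Forward elimination and back-substitution give σ_0 = 157/5, σ_1 = -44/5, σ_2 = -101/5, σ_3 = 178/5.

31.4000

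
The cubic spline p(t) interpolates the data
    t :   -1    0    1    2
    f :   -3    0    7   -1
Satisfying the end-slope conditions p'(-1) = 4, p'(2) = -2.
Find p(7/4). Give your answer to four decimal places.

0.4375

With m_i denoting the second derivative at x_i, h_i = 1, 1, 1, and Δ_i = (y_(i+1) − y_i)/h_i = 3, 7, -8:
  1·m_0 + 4·m_1 + 1·m_2 = 6(Δ_1 - Δ_0) = 24
  1·m_1 + 4·m_2 + 1·m_3 = 6(Δ_2 - Δ_1) = -90
Clamped end conditions give two more equations: 2h_0·m_0 + h_0·m_1 = 6(Δ_0 - p'(-1)) = -6 and h_2·m_2 + 2h_2·m_3 = 6(p'(2) - Δ_2) = 36.
Forward elimination and back-substitution give m_0 = -12, m_1 = 18, m_2 = -36, m_3 = 36.
On [1, 2], p(t) = 7 - 2·(t - 1) - 18·(t - 1)² + 12·(t - 1)³.
With (t - 1) = 3/4: p(7/4) = 7/16.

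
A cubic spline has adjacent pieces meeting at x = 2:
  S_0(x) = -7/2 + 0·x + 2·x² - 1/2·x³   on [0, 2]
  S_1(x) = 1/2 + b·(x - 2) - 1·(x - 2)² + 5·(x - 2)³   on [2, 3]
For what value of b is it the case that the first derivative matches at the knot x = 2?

S_0'(x) = 0 + 4·x - 3/2·x², so S_0'(2) = 2. On the right, S_1'(2) = b, so b = 2.

2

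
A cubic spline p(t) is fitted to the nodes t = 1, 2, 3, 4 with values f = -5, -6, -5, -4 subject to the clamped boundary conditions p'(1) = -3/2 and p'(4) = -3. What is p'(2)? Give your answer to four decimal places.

Let σ_i = p''(x_i). Step sizes h_i = 1, 1, 1; slopes of the chords Δ_i = (y_(i+1) - y_i)/h_i = -1, 1, 1.
  1·σ_0 + 4·σ_1 + 1·σ_2 = 6(Δ_1 - Δ_0) = 12
  1·σ_1 + 4·σ_2 + 1·σ_3 = 6(Δ_2 - Δ_1) = 0
Clamped end conditions give two more equations: 2h_0·σ_0 + h_0·σ_1 = 6(Δ_0 - p'(1)) = 3 and h_2·σ_2 + 2h_2·σ_3 = 6(p'(4) - Δ_2) = -24.
Hence σ_0 = 2/5, σ_1 = 11/5, σ_2 = 14/5, σ_3 = -67/5.
On [2, 3], p'(t) = b_1 + 2c_1·(t - 2) + 3d_1·(t - 2)² with b_1 = Δ_1 - h_1(2σ_1 + σ_2)/6 = -1/5, c_1 = σ_1/2 = 11/10, d_1 = (σ_2 - σ_1)/(6h_1) = 1/10. So p'(2) = -1/5.

-0.2000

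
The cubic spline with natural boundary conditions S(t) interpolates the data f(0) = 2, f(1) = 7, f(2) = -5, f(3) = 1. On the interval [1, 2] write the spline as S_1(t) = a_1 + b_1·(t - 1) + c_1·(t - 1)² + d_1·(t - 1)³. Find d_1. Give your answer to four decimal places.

11.6667

Put σ_i = S'' at the i-th knot. Here h = (1, 1, 1) and Δ = (5, -12, 6), so the interior equations h_(i-1)·σ_(i-1) + 2(h_(i-1)+h_i)·σ_i + h_i·σ_(i+1) = 6(Δ_i − Δ_(i-1)) read
  1·σ_0 + 4·σ_1 + 1·σ_2 = 6(Δ_1 - Δ_0) = -102
  1·σ_1 + 4·σ_2 + 1·σ_3 = 6(Δ_2 - Δ_1) = 108
Natural end conditions: σ_0 = σ_3 = 0.
Forward elimination and back-substitution give σ_0 = 0, σ_1 = -172/5, σ_2 = 178/5, σ_3 = 0.
On [1, 2], with S_1(t) = a_1 + b_1·(t - 1) + c_1·(t - 1)² + d_1·(t - 1)³: c_1 = σ_1/2 = -86/5, d_1 = (σ_2 - σ_1)/(6h_1) = 35/3, b_1 = Δ_1 - h_1(2σ_1 + σ_2)/6 = -97/15.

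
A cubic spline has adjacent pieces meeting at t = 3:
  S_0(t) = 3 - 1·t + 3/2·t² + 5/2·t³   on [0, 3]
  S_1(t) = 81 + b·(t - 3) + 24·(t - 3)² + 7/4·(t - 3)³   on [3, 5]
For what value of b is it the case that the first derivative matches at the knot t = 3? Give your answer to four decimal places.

75.5000

S_0'(t) = -1 + 3·t + 15/2·t², so S_0'(3) = 151/2. On the right, S_1'(3) = b, so b = 151/2.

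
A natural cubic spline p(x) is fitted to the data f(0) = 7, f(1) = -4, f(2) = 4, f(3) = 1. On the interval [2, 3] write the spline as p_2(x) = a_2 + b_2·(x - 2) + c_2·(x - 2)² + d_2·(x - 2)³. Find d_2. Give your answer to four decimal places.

4.2000

With M_i denoting the second derivative at x_i, h_i = 1, 1, 1, and Δ_i = (y_(i+1) − y_i)/h_i = -11, 8, -3:
  1·M_0 + 4·M_1 + 1·M_2 = 6(Δ_1 - Δ_0) = 114
  1·M_1 + 4·M_2 + 1·M_3 = 6(Δ_2 - Δ_1) = -66
Natural end conditions: M_0 = M_3 = 0.
Solving: M_0 = 0, M_1 = 174/5, M_2 = -126/5, M_3 = 0.
On [2, 3], with p_2(x) = a_2 + b_2·(x - 2) + c_2·(x - 2)² + d_2·(x - 2)³: c_2 = M_2/2 = -63/5, d_2 = (M_3 - M_2)/(6h_2) = 21/5, b_2 = Δ_2 - h_2(2M_2 + M_3)/6 = 27/5.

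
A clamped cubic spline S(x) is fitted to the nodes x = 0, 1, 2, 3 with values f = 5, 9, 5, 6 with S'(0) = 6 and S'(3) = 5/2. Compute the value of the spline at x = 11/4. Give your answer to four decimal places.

With M_i denoting the second derivative at x_i, h_i = 1, 1, 1, and Δ_i = (y_(i+1) − y_i)/h_i = 4, -4, 1:
  1·M_0 + 4·M_1 + 1·M_2 = 6(Δ_1 - Δ_0) = -48
  1·M_1 + 4·M_2 + 1·M_3 = 6(Δ_2 - Δ_1) = 30
Clamped end conditions give two more equations: 2h_0·M_0 + h_0·M_1 = 6(Δ_0 - S'(0)) = -12 and h_2·M_2 + 2h_2·M_3 = 6(S'(3) - Δ_2) = 9.
Hence M_0 = 5/3, M_1 = -46/3, M_2 = 35/3, M_3 = -4/3.
On [2, 3], S(x) = 5 - 8/3·(x - 2) + 35/6·(x - 2)² - 13/6·(x - 2)³.
With (x - 2) = 3/4: S(11/4) = 687/128.

5.3672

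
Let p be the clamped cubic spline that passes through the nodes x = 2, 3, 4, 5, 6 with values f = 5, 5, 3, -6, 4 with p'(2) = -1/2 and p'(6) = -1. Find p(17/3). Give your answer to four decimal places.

With M_i denoting the second derivative at x_i, h_i = 1, 1, 1, 1, and Δ_i = (y_(i+1) − y_i)/h_i = 0, -2, -9, 10:
  1·M_0 + 4·M_1 + 1·M_2 = 6(Δ_1 - Δ_0) = -12
  1·M_1 + 4·M_2 + 1·M_3 = 6(Δ_2 - Δ_1) = -42
  1·M_2 + 4·M_3 + 1·M_4 = 6(Δ_3 - Δ_2) = 114
Clamped end conditions give two more equations: 2h_0·M_0 + h_0·M_1 = 6(Δ_0 - p'(2)) = 3 and h_3·M_3 + 2h_3·M_4 = 6(p'(6) - Δ_3) = -66.
Hence M_0 = 5/56, M_1 = 79/28, M_2 = -187/8, M_3 = 1363/28, M_4 = -3211/56.
On [5, 6], p(x) = -6 + 373/112·(x - 5) + 1363/56·(x - 5)² - 1979/112·(x - 5)³.
With (x - 5) = 2/3: p(17/3) = 2725/1512.

1.8022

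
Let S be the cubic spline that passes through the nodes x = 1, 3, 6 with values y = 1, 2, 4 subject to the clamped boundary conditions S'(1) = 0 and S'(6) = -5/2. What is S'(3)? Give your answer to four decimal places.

1.3500

With M_i denoting the second derivative at x_i, h_i = 2, 3, and Δ_i = (y_(i+1) − y_i)/h_i = 1/2, 2/3:
  2·M_0 + 10·M_1 + 3·M_2 = 6(Δ_1 - Δ_0) = 1
Clamped end conditions give two more equations: 2h_0·M_0 + h_0·M_1 = 6(Δ_0 - S'(1)) = 3 and h_1·M_1 + 2h_1·M_2 = 6(S'(6) - Δ_1) = -19.
Solving: M_0 = 3/20, M_1 = 6/5, M_2 = -113/30.
On [3, 6], S'(x) = b_1 + 2c_1·(x - 3) + 3d_1·(x - 3)² with b_1 = Δ_1 - h_1(2M_1 + M_2)/6 = 27/20, c_1 = M_1/2 = 3/5, d_1 = (M_2 - M_1)/(6h_1) = -149/540. So S'(3) = 27/20.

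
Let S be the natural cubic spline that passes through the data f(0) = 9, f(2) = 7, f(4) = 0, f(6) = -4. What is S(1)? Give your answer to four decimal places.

8.5750

Put M_i = S'' at the i-th knot. Here h = (2, 2, 2) and Δ = (-1, -7/2, -2), so the interior equations h_(i-1)·M_(i-1) + 2(h_(i-1)+h_i)·M_i + h_i·M_(i+1) = 6(Δ_i − Δ_(i-1)) read
  2·M_0 + 8·M_1 + 2·M_2 = 6(Δ_1 - Δ_0) = -15
  2·M_1 + 8·M_2 + 2·M_3 = 6(Δ_2 - Δ_1) = 9
Natural end conditions: M_0 = M_3 = 0.
Hence M_0 = 0, M_1 = -23/10, M_2 = 17/10, M_3 = 0.
On [0, 2], S(x) = 9 - 7/30·x + 0·x² - 23/120·x³.
With x = 1: S(1) = 343/40.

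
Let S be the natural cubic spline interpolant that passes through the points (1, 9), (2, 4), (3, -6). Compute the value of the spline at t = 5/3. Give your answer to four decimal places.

With σ_i denoting the second derivative at x_i, h_i = 1, 1, and Δ_i = (y_(i+1) − y_i)/h_i = -5, -10:
  1·σ_0 + 4·σ_1 + 1·σ_2 = 6(Δ_1 - Δ_0) = -30
Natural end conditions: σ_0 = σ_2 = 0.
Solving: σ_0 = 0, σ_1 = -15/2, σ_2 = 0.
On [1, 2], S(t) = 9 - 15/4·(t - 1) + 0·(t - 1)² - 5/4·(t - 1)³.
With (t - 1) = 2/3: S(5/3) = 331/54.

6.1296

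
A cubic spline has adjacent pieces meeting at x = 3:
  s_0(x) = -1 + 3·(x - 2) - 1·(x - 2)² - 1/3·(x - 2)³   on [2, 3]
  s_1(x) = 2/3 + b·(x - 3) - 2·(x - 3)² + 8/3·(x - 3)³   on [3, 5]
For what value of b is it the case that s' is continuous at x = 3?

s_0'(x) = 3 - 2·(x - 2) - 1·(x - 2)², so s_0'(3) = 0. On the right, s_1'(3) = b, so b = 0.

0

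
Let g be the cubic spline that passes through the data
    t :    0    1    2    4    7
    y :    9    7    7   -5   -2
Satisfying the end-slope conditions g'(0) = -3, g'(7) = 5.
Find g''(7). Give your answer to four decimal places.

Let σ_i = g''(x_i). Step sizes h_i = 1, 1, 2, 3; slopes of the chords Δ_i = (y_(i+1) - y_i)/h_i = -2, 0, -6, 1.
  1·σ_0 + 4·σ_1 + 1·σ_2 = 6(Δ_1 - Δ_0) = 12
  1·σ_1 + 6·σ_2 + 2·σ_3 = 6(Δ_2 - Δ_1) = -36
  2·σ_2 + 10·σ_3 + 3·σ_4 = 6(Δ_3 - Δ_2) = 42
Clamped end conditions give two more equations: 2h_0·σ_0 + h_0·σ_1 = 6(Δ_0 - g'(0)) = 6 and h_3·σ_3 + 2h_3·σ_4 = 6(g'(7) - Δ_3) = 24.
Solving: σ_0 = 49/104, σ_1 = 263/52, σ_2 = -905/104, σ_3 = 145/26, σ_4 = 63/52.

1.2115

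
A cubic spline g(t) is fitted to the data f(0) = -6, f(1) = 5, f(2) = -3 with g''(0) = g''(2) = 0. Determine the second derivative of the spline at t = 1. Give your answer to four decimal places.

With m_i denoting the second derivative at x_i, h_i = 1, 1, and Δ_i = (y_(i+1) − y_i)/h_i = 11, -8:
  1·m_0 + 4·m_1 + 1·m_2 = 6(Δ_1 - Δ_0) = -114
Natural end conditions: m_0 = m_2 = 0.
Solving: m_0 = 0, m_1 = -57/2, m_2 = 0.

-28.5000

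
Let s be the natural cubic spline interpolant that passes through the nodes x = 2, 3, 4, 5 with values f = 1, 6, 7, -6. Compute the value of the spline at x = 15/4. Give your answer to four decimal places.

7.9188

Let m_i = s''(x_i). Step sizes h_i = 1, 1, 1; slopes of the chords Δ_i = (y_(i+1) - y_i)/h_i = 5, 1, -13.
  1·m_0 + 4·m_1 + 1·m_2 = 6(Δ_1 - Δ_0) = -24
  1·m_1 + 4·m_2 + 1·m_3 = 6(Δ_2 - Δ_1) = -84
Natural end conditions: m_0 = m_3 = 0.
Solving the tridiagonal system: m_0 = 0, m_1 = -4/5, m_2 = -104/5, m_3 = 0.
On [3, 4], s(x) = 6 + 71/15·(x - 3) - 2/5·(x - 3)² - 10/3·(x - 3)³.
With (x - 3) = 3/4: s(15/4) = 1267/160.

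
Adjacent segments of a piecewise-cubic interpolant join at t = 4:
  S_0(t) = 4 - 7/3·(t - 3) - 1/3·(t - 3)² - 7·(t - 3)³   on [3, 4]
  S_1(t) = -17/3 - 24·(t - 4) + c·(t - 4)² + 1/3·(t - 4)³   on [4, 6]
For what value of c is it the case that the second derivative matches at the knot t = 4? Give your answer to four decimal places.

S_0''(t) = -2/3 - 42·(t - 3), so S_0''(4) = -128/3. On the right, S_1''(4) = 2c, so c = -64/3.

-21.3333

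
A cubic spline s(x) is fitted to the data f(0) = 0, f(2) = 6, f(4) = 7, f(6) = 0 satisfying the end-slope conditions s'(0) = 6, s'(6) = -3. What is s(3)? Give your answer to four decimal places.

With M_i denoting the second derivative at x_i, h_i = 2, 2, 2, and Δ_i = (y_(i+1) − y_i)/h_i = 3, 1/2, -7/2:
  2·M_0 + 8·M_1 + 2·M_2 = 6(Δ_1 - Δ_0) = -15
  2·M_1 + 8·M_2 + 2·M_3 = 6(Δ_2 - Δ_1) = -24
Clamped end conditions give two more equations: 2h_0·M_0 + h_0·M_1 = 6(Δ_0 - s'(0)) = -18 and h_2·M_2 + 2h_2·M_3 = 6(s'(6) - Δ_2) = 3.
Solving: M_0 = -23/5, M_1 = 1/5, M_2 = -37/10, M_3 = 13/5.
On [2, 4], s(x) = 6 + 8/5·(x - 2) + 1/10·(x - 2)² - 13/40·(x - 2)³.
With (x - 2) = 1: s(3) = 59/8.

7.3750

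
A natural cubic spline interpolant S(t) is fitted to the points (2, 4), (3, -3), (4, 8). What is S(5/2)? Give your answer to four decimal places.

Write σ_i for S''(x_i). With h_i = 1, 1 and divided differences Δ_i = -7, 11, the continuity of S' gives the tridiagonal system
  1·σ_0 + 4·σ_1 + 1·σ_2 = 6(Δ_1 - Δ_0) = 108
Natural end conditions: σ_0 = σ_2 = 0.
Hence σ_0 = 0, σ_1 = 27, σ_2 = 0.
On [2, 3], S(t) = 4 - 23/2·(t - 2) + 0·(t - 2)² + 9/2·(t - 2)³.
With (t - 2) = 1/2: S(5/2) = -19/16.

-1.1875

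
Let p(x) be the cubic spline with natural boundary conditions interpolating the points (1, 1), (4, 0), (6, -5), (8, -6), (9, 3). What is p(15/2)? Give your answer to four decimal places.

With M_i denoting the second derivative at x_i, h_i = 3, 2, 2, 1, and Δ_i = (y_(i+1) − y_i)/h_i = -1/3, -5/2, -1/2, 9:
  3·M_0 + 10·M_1 + 2·M_2 = 6(Δ_1 - Δ_0) = -13
  2·M_1 + 8·M_2 + 2·M_3 = 6(Δ_2 - Δ_1) = 12
  2·M_2 + 6·M_3 + 1·M_4 = 6(Δ_3 - Δ_2) = 57
Natural end conditions: M_0 = M_4 = 0.
Solving: M_0 = 0, M_1 = -61/52, M_2 = -33/52, M_3 = 505/52, M_4 = 0.
On [6, 8], p(x) = -5 - 517/156·(x - 6) - 33/104·(x - 6)² + 269/312·(x - 6)³.
With (x - 6) = 3/2: p(15/2) = -6469/832.

-7.7752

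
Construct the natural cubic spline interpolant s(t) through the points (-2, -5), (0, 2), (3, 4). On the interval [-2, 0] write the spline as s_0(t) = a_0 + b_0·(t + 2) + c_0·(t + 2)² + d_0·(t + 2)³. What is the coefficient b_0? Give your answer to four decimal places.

4.0667

Let m_i = s''(x_i). Step sizes h_i = 2, 3; slopes of the chords Δ_i = (y_(i+1) - y_i)/h_i = 7/2, 2/3.
  2·m_0 + 10·m_1 + 3·m_2 = 6(Δ_1 - Δ_0) = -17
Natural end conditions: m_0 = m_2 = 0.
Solving: m_0 = 0, m_1 = -17/10, m_2 = 0.
On [-2, 0], with s_0(t) = a_0 + b_0·(t + 2) + c_0·(t + 2)² + d_0·(t + 2)³: c_0 = m_0/2 = 0, d_0 = (m_1 - m_0)/(6h_0) = -17/120, b_0 = Δ_0 - h_0(2m_0 + m_1)/6 = 61/15.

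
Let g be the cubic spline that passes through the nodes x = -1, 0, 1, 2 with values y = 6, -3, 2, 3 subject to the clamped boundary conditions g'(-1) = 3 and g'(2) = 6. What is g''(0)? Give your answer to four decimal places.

40.8000

With M_i denoting the second derivative at x_i, h_i = 1, 1, 1, and Δ_i = (y_(i+1) − y_i)/h_i = -9, 5, 1:
  1·M_0 + 4·M_1 + 1·M_2 = 6(Δ_1 - Δ_0) = 84
  1·M_1 + 4·M_2 + 1·M_3 = 6(Δ_2 - Δ_1) = -24
Clamped end conditions give two more equations: 2h_0·M_0 + h_0·M_1 = 6(Δ_0 - g'(-1)) = -72 and h_2·M_2 + 2h_2·M_3 = 6(g'(2) - Δ_2) = 30.
Forward elimination and back-substitution give M_0 = -282/5, M_1 = 204/5, M_2 = -114/5, M_3 = 132/5.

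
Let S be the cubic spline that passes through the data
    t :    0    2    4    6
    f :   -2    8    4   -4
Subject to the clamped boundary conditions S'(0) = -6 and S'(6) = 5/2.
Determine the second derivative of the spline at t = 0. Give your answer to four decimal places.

21.6333

Put m_i = S'' at the i-th knot. Here h = (2, 2, 2) and Δ = (5, -2, -4), so the interior equations h_(i-1)·m_(i-1) + 2(h_(i-1)+h_i)·m_i + h_i·m_(i+1) = 6(Δ_i − Δ_(i-1)) read
  2·m_0 + 8·m_1 + 2·m_2 = 6(Δ_1 - Δ_0) = -42
  2·m_1 + 8·m_2 + 2·m_3 = 6(Δ_2 - Δ_1) = -12
Clamped end conditions give two more equations: 2h_0·m_0 + h_0·m_1 = 6(Δ_0 - S'(0)) = 66 and h_2·m_2 + 2h_2·m_3 = 6(S'(6) - Δ_2) = 39.
Solving the tridiagonal system: m_0 = 649/30, m_1 = -154/15, m_2 = -47/30, m_3 = 158/15.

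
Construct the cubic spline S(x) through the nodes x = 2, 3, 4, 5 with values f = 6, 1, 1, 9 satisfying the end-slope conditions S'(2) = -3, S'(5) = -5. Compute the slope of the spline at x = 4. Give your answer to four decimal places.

8.5333

With M_i denoting the second derivative at x_i, h_i = 1, 1, 1, and Δ_i = (y_(i+1) − y_i)/h_i = -5, 0, 8:
  1·M_0 + 4·M_1 + 1·M_2 = 6(Δ_1 - Δ_0) = 30
  1·M_1 + 4·M_2 + 1·M_3 = 6(Δ_2 - Δ_1) = 48
Clamped end conditions give two more equations: 2h_0·M_0 + h_0·M_1 = 6(Δ_0 - S'(2)) = -12 and h_2·M_2 + 2h_2·M_3 = 6(S'(5) - Δ_2) = -78.
Hence M_0 = -116/15, M_1 = 52/15, M_2 = 358/15, M_3 = -764/15.
On [4, 5], S'(x) = b_2 + 2c_2·(x - 4) + 3d_2·(x - 4)² with b_2 = Δ_2 - h_2(2M_2 + M_3)/6 = 128/15, c_2 = M_2/2 = 179/15, d_2 = (M_3 - M_2)/(6h_2) = -187/15. So S'(4) = 128/15.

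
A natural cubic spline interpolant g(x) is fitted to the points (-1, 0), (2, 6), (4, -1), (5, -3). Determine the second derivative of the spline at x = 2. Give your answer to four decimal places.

With m_i denoting the second derivative at x_i, h_i = 3, 2, 1, and Δ_i = (y_(i+1) − y_i)/h_i = 2, -7/2, -2:
  3·m_0 + 10·m_1 + 2·m_2 = 6(Δ_1 - Δ_0) = -33
  2·m_1 + 6·m_2 + 1·m_3 = 6(Δ_2 - Δ_1) = 9
Natural end conditions: m_0 = m_3 = 0.
Hence m_0 = 0, m_1 = -27/7, m_2 = 39/14, m_3 = 0.

-3.8571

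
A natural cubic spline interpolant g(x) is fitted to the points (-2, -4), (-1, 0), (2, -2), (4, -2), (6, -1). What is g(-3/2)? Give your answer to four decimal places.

-1.7428

Let M_i = g''(x_i). Step sizes h_i = 1, 3, 2, 2; slopes of the chords Δ_i = (y_(i+1) - y_i)/h_i = 4, -2/3, 0, 1/2.
  1·M_0 + 8·M_1 + 3·M_2 = 6(Δ_1 - Δ_0) = -28
  3·M_1 + 10·M_2 + 2·M_3 = 6(Δ_2 - Δ_1) = 4
  2·M_2 + 8·M_3 + 2·M_4 = 6(Δ_3 - Δ_2) = 3
Natural end conditions: M_0 = M_4 = 0.
Forward elimination and back-substitution give M_0 = 0, M_1 = -1103/268, M_2 = 110/67, M_3 = -19/536, M_4 = 0.
On [-2, -1], g(x) = -4 + 7535/1608·(x + 2) + 0·(x + 2)² - 1103/1608·(x + 2)³.
With (x + 2) = 1/2: g(-3/2) = -7473/4288.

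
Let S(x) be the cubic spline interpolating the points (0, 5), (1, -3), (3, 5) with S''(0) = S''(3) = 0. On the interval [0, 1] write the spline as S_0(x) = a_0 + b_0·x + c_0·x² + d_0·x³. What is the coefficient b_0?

-10

With M_i denoting the second derivative at x_i, h_i = 1, 2, and Δ_i = (y_(i+1) − y_i)/h_i = -8, 4:
  1·M_0 + 6·M_1 + 2·M_2 = 6(Δ_1 - Δ_0) = 72
Natural end conditions: M_0 = M_2 = 0.
Solving: M_0 = 0, M_1 = 12, M_2 = 0.
On [0, 1], with S_0(x) = a_0 + b_0·x + c_0·x² + d_0·x³: c_0 = M_0/2 = 0, d_0 = (M_1 - M_0)/(6h_0) = 2, b_0 = Δ_0 - h_0(2M_0 + M_1)/6 = -10.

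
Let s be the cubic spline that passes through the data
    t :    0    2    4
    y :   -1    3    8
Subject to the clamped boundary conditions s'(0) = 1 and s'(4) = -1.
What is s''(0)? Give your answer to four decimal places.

Put σ_i = s'' at the i-th knot. Here h = (2, 2) and Δ = (2, 5/2), so the interior equations h_(i-1)·σ_(i-1) + 2(h_(i-1)+h_i)·σ_i + h_i·σ_(i+1) = 6(Δ_i − Δ_(i-1)) read
  2·σ_0 + 8·σ_1 + 2·σ_2 = 6(Δ_1 - Δ_0) = 3
Clamped end conditions give two more equations: 2h_0·σ_0 + h_0·σ_1 = 6(Δ_0 - s'(0)) = 6 and h_1·σ_1 + 2h_1·σ_2 = 6(s'(4) - Δ_1) = -21.
Hence σ_0 = 5/8, σ_1 = 7/4, σ_2 = -49/8.

0.6250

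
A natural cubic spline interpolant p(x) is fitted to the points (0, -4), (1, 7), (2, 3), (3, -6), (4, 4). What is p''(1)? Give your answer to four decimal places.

-19.9286

With m_i denoting the second derivative at x_i, h_i = 1, 1, 1, 1, and Δ_i = (y_(i+1) − y_i)/h_i = 11, -4, -9, 10:
  1·m_0 + 4·m_1 + 1·m_2 = 6(Δ_1 - Δ_0) = -90
  1·m_1 + 4·m_2 + 1·m_3 = 6(Δ_2 - Δ_1) = -30
  1·m_2 + 4·m_3 + 1·m_4 = 6(Δ_3 - Δ_2) = 114
Natural end conditions: m_0 = m_4 = 0.
Solving the tridiagonal system: m_0 = 0, m_1 = -279/14, m_2 = -72/7, m_3 = 435/14, m_4 = 0.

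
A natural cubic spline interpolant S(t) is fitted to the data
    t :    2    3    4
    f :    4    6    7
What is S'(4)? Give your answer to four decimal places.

0.7500

Let m_i = S''(x_i). Step sizes h_i = 1, 1; slopes of the chords Δ_i = (y_(i+1) - y_i)/h_i = 2, 1.
  1·m_0 + 4·m_1 + 1·m_2 = 6(Δ_1 - Δ_0) = -6
Natural end conditions: m_0 = m_2 = 0.
Forward elimination and back-substitution give m_0 = 0, m_1 = -3/2, m_2 = 0.
On [3, 4], S'(t) = b_1 + 2c_1·(t - 3) + 3d_1·(t - 3)² with b_1 = Δ_1 - h_1(2m_1 + m_2)/6 = 3/2, c_1 = m_1/2 = -3/4, d_1 = (m_2 - m_1)/(6h_1) = 1/4. So S'(4) = 3/4.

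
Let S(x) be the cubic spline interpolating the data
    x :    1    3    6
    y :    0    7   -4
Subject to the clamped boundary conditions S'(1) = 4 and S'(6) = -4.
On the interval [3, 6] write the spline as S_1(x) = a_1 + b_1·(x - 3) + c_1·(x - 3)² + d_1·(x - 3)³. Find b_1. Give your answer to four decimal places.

Write σ_i for S''(x_i). With h_i = 2, 3 and divided differences Δ_i = 7/2, -11/3, the continuity of S' gives the tridiagonal system
  2·σ_0 + 10·σ_1 + 3·σ_2 = 6(Δ_1 - Δ_0) = -43
Clamped end conditions give two more equations: 2h_0·σ_0 + h_0·σ_1 = 6(Δ_0 - S'(1)) = -3 and h_1·σ_1 + 2h_1·σ_2 = 6(S'(6) - Δ_1) = -2.
Solving the tridiagonal system: σ_0 = 39/20, σ_1 = -27/5, σ_2 = 71/30.
On [3, 6], with S_1(x) = a_1 + b_1·(x - 3) + c_1·(x - 3)² + d_1·(x - 3)³: c_1 = σ_1/2 = -27/10, d_1 = (σ_2 - σ_1)/(6h_1) = 233/540, b_1 = Δ_1 - h_1(2σ_1 + σ_2)/6 = 11/20.

0.5500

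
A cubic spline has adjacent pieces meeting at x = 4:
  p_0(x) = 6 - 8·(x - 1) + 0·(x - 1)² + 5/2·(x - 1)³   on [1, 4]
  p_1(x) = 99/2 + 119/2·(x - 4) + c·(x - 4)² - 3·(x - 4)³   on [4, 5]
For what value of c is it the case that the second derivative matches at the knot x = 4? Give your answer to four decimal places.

p_0''(x) = 0 + 15·(x - 1), so p_0''(4) = 45. On the right, p_1''(4) = 2c, so c = 45/2.

22.5000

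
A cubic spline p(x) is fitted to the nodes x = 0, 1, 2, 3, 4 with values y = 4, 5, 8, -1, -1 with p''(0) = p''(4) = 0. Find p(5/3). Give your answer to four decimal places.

Write M_i for p''(x_i). With h_i = 1, 1, 1, 1 and divided differences Δ_i = 1, 3, -9, 0, the continuity of p' gives the tridiagonal system
  1·M_0 + 4·M_1 + 1·M_2 = 6(Δ_1 - Δ_0) = 12
  1·M_1 + 4·M_2 + 1·M_3 = 6(Δ_2 - Δ_1) = -72
  1·M_2 + 4·M_3 + 1·M_4 = 6(Δ_3 - Δ_2) = 54
Natural end conditions: M_0 = M_4 = 0.
Forward elimination and back-substitution give M_0 = 0, M_1 = 261/28, M_2 = -177/7, M_3 = 555/28, M_4 = 0.
On [1, 2], p(x) = 5 + 115/28·(x - 1) + 261/56·(x - 1)² - 323/56·(x - 1)³.
With (x - 1) = 2/3: p(5/3) = 1531/189.

8.1005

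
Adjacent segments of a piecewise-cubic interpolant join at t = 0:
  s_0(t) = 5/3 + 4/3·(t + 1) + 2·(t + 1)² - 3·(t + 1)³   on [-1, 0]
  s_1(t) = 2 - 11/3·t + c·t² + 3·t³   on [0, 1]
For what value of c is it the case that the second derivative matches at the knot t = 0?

s_0''(t) = 4 - 18·(t + 1), so s_0''(0) = -14. On the right, s_1''(0) = 2c, so c = -7.

-7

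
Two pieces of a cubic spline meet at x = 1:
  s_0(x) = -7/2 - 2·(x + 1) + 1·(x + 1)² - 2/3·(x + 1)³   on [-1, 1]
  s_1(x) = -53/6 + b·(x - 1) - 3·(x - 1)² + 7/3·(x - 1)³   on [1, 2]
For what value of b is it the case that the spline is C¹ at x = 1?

s_0'(x) = -2 + 2·(x + 1) - 2·(x + 1)², so s_0'(1) = -6. On the right, s_1'(1) = b, so b = -6.

-6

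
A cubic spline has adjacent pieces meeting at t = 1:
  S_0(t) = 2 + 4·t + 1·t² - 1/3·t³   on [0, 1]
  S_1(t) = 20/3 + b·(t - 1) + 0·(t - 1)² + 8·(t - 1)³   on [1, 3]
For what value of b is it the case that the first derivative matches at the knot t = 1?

S_0'(t) = 4 + 2·t - 1·t², so S_0'(1) = 5. On the right, S_1'(1) = b, so b = 5.

5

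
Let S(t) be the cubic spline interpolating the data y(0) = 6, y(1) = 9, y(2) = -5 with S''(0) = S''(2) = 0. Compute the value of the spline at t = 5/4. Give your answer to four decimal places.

Let σ_i = S''(x_i). Step sizes h_i = 1, 1; slopes of the chords Δ_i = (y_(i+1) - y_i)/h_i = 3, -14.
  1·σ_0 + 4·σ_1 + 1·σ_2 = 6(Δ_1 - Δ_0) = -102
Natural end conditions: σ_0 = σ_2 = 0.
Forward elimination and back-substitution give σ_0 = 0, σ_1 = -51/2, σ_2 = 0.
On [1, 2], S(t) = 9 - 11/2·(t - 1) - 51/4·(t - 1)² + 17/4·(t - 1)³.
With (t - 1) = 1/4: S(5/4) = 1765/256.

6.8945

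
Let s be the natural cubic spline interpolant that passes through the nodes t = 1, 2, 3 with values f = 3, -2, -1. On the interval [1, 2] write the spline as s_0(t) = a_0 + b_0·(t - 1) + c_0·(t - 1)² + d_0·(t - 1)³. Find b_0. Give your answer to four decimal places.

Write σ_i for s''(x_i). With h_i = 1, 1 and divided differences Δ_i = -5, 1, the continuity of s' gives the tridiagonal system
  1·σ_0 + 4·σ_1 + 1·σ_2 = 6(Δ_1 - Δ_0) = 36
Natural end conditions: σ_0 = σ_2 = 0.
Solving the tridiagonal system: σ_0 = 0, σ_1 = 9, σ_2 = 0.
On [1, 2], with s_0(t) = a_0 + b_0·(t - 1) + c_0·(t - 1)² + d_0·(t - 1)³: c_0 = σ_0/2 = 0, d_0 = (σ_1 - σ_0)/(6h_0) = 3/2, b_0 = Δ_0 - h_0(2σ_0 + σ_1)/6 = -13/2.

-6.5000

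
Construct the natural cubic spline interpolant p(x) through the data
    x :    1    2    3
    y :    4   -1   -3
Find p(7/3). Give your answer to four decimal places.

Let σ_i = p''(x_i). Step sizes h_i = 1, 1; slopes of the chords Δ_i = (y_(i+1) - y_i)/h_i = -5, -2.
  1·σ_0 + 4·σ_1 + 1·σ_2 = 6(Δ_1 - Δ_0) = 18
Natural end conditions: σ_0 = σ_2 = 0.
Hence σ_0 = 0, σ_1 = 9/2, σ_2 = 0.
On [2, 3], p(x) = -1 - 7/2·(x - 2) + 9/4·(x - 2)² - 3/4·(x - 2)³.
With (x - 2) = 1/3: p(7/3) = -35/18.

-1.9444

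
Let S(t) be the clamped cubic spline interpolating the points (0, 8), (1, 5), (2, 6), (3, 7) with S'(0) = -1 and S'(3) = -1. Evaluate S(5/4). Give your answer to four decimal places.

4.8000

Let σ_i = S''(x_i). Step sizes h_i = 1, 1, 1; slopes of the chords Δ_i = (y_(i+1) - y_i)/h_i = -3, 1, 1.
  1·σ_0 + 4·σ_1 + 1·σ_2 = 6(Δ_1 - Δ_0) = 24
  1·σ_1 + 4·σ_2 + 1·σ_3 = 6(Δ_2 - Δ_1) = 0
Clamped end conditions give two more equations: 2h_0·σ_0 + h_0·σ_1 = 6(Δ_0 - S'(0)) = -12 and h_2·σ_2 + 2h_2·σ_3 = 6(S'(3) - Δ_2) = -12.
Forward elimination and back-substitution give σ_0 = -52/5, σ_1 = 44/5, σ_2 = -4/5, σ_3 = -28/5.
On [1, 2], S(t) = 5 - 9/5·(t - 1) + 22/5·(t - 1)² - 8/5·(t - 1)³.
With (t - 1) = 1/4: S(5/4) = 24/5.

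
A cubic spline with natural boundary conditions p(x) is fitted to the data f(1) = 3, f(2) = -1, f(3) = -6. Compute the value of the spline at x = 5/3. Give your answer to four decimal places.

Let M_i = p''(x_i). Step sizes h_i = 1, 1; slopes of the chords Δ_i = (y_(i+1) - y_i)/h_i = -4, -5.
  1·M_0 + 4·M_1 + 1·M_2 = 6(Δ_1 - Δ_0) = -6
Natural end conditions: M_0 = M_2 = 0.
Hence M_0 = 0, M_1 = -3/2, M_2 = 0.
On [1, 2], p(x) = 3 - 15/4·(x - 1) + 0·(x - 1)² - 1/4·(x - 1)³.
With (x - 1) = 2/3: p(5/3) = 23/54.

0.4259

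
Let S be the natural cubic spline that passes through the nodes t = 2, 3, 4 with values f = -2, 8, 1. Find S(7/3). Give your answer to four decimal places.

Put M_i = S'' at the i-th knot. Here h = (1, 1) and Δ = (10, -7), so the interior equations h_(i-1)·M_(i-1) + 2(h_(i-1)+h_i)·M_i + h_i·M_(i+1) = 6(Δ_i − Δ_(i-1)) read
  1·M_0 + 4·M_1 + 1·M_2 = 6(Δ_1 - Δ_0) = -102
Natural end conditions: M_0 = M_2 = 0.
Hence M_0 = 0, M_1 = -51/2, M_2 = 0.
On [2, 3], S(t) = -2 + 57/4·(t - 2) + 0·(t - 2)² - 17/4·(t - 2)³.
With (t - 2) = 1/3: S(7/3) = 70/27.

2.5926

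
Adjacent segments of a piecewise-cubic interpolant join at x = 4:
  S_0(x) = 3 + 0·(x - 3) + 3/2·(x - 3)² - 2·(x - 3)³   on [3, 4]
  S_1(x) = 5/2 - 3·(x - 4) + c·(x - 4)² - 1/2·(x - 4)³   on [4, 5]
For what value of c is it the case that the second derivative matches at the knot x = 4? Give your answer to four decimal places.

-4.5000

S_0''(x) = 3 - 12·(x - 3), so S_0''(4) = -9. On the right, S_1''(4) = 2c, so c = -9/2.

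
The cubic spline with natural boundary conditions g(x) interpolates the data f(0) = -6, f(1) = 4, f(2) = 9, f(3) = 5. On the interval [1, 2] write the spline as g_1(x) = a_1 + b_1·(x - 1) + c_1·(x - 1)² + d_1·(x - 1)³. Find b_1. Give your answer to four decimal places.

8.5333

With m_i denoting the second derivative at x_i, h_i = 1, 1, 1, and Δ_i = (y_(i+1) − y_i)/h_i = 10, 5, -4:
  1·m_0 + 4·m_1 + 1·m_2 = 6(Δ_1 - Δ_0) = -30
  1·m_1 + 4·m_2 + 1·m_3 = 6(Δ_2 - Δ_1) = -54
Natural end conditions: m_0 = m_3 = 0.
Hence m_0 = 0, m_1 = -22/5, m_2 = -62/5, m_3 = 0.
On [1, 2], with g_1(x) = a_1 + b_1·(x - 1) + c_1·(x - 1)² + d_1·(x - 1)³: c_1 = m_1/2 = -11/5, d_1 = (m_2 - m_1)/(6h_1) = -4/3, b_1 = Δ_1 - h_1(2m_1 + m_2)/6 = 128/15.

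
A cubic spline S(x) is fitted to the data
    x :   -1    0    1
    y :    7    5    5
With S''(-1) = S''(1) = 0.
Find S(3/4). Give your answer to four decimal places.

Write σ_i for S''(x_i). With h_i = 1, 1 and divided differences Δ_i = -2, 0, the continuity of S' gives the tridiagonal system
  1·σ_0 + 4·σ_1 + 1·σ_2 = 6(Δ_1 - Δ_0) = 12
Natural end conditions: σ_0 = σ_2 = 0.
Forward elimination and back-substitution give σ_0 = 0, σ_1 = 3, σ_2 = 0.
On [0, 1], S(x) = 5 - 1·x + 3/2·x² - 1/2·x³.
With x = 3/4: S(3/4) = 625/128.

4.8828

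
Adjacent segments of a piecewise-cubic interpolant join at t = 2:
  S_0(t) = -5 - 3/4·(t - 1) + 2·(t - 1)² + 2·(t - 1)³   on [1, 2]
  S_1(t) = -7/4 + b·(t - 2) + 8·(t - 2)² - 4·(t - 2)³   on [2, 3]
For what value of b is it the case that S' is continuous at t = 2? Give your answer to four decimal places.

9.2500

S_0'(t) = -3/4 + 4·(t - 1) + 6·(t - 1)², so S_0'(2) = 37/4. On the right, S_1'(2) = b, so b = 37/4.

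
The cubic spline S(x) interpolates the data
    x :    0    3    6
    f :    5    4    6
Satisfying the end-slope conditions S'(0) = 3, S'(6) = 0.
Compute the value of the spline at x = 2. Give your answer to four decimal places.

Put m_i = S'' at the i-th knot. Here h = (3, 3) and Δ = (-1/3, 2/3), so the interior equations h_(i-1)·m_(i-1) + 2(h_(i-1)+h_i)·m_i + h_i·m_(i+1) = 6(Δ_i − Δ_(i-1)) read
  3·m_0 + 12·m_1 + 3·m_2 = 6(Δ_1 - Δ_0) = 6
Clamped end conditions give two more equations: 2h_0·m_0 + h_0·m_1 = 6(Δ_0 - S'(0)) = -20 and h_1·m_1 + 2h_1·m_2 = 6(S'(6) - Δ_1) = -4.
Hence m_0 = -13/3, m_1 = 2, m_2 = -5/3.
On [0, 3], S(x) = 5 + 3·x - 13/6·x² + 19/54·x³.
With x = 2: S(2) = 139/27.

5.1481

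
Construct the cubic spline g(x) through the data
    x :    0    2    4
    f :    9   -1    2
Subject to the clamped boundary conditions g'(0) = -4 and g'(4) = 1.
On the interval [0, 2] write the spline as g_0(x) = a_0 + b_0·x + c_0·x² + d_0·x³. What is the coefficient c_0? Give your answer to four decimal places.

-2.5625

With m_i denoting the second derivative at x_i, h_i = 2, 2, and Δ_i = (y_(i+1) − y_i)/h_i = -5, 3/2:
  2·m_0 + 8·m_1 + 2·m_2 = 6(Δ_1 - Δ_0) = 39
Clamped end conditions give two more equations: 2h_0·m_0 + h_0·m_1 = 6(Δ_0 - g'(0)) = -6 and h_1·m_1 + 2h_1·m_2 = 6(g'(4) - Δ_1) = -3.
Forward elimination and back-substitution give m_0 = -41/8, m_1 = 29/4, m_2 = -35/8.
On [0, 2], with g_0(x) = a_0 + b_0·x + c_0·x² + d_0·x³: c_0 = m_0/2 = -41/16, d_0 = (m_1 - m_0)/(6h_0) = 33/32, b_0 = Δ_0 - h_0(2m_0 + m_1)/6 = -4.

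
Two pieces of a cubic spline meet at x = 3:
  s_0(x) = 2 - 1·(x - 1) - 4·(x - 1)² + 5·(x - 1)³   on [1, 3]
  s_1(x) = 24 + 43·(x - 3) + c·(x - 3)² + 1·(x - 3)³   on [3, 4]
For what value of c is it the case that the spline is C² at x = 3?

26

s_0''(x) = -8 + 30·(x - 1), so s_0''(3) = 52. On the right, s_1''(3) = 2c, so c = 26.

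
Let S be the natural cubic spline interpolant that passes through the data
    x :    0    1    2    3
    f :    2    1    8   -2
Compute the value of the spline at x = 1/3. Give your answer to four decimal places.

Let m_i = S''(x_i). Step sizes h_i = 1, 1, 1; slopes of the chords Δ_i = (y_(i+1) - y_i)/h_i = -1, 7, -10.
  1·m_0 + 4·m_1 + 1·m_2 = 6(Δ_1 - Δ_0) = 48
  1·m_1 + 4·m_2 + 1·m_3 = 6(Δ_2 - Δ_1) = -102
Natural end conditions: m_0 = m_3 = 0.
Solving the tridiagonal system: m_0 = 0, m_1 = 98/5, m_2 = -152/5, m_3 = 0.
On [0, 1], S(x) = 2 - 64/15·x + 0·x² + 49/15·x³.
With x = 1/3: S(1/3) = 283/405.

0.6988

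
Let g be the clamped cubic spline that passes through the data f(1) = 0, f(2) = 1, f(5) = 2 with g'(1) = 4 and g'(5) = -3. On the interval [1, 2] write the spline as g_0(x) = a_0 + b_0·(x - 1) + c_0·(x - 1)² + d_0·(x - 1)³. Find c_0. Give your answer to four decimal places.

Let m_i = g''(x_i). Step sizes h_i = 1, 3; slopes of the chords Δ_i = (y_(i+1) - y_i)/h_i = 1, 1/3.
  1·m_0 + 8·m_1 + 3·m_2 = 6(Δ_1 - Δ_0) = -4
Clamped end conditions give two more equations: 2h_0·m_0 + h_0·m_1 = 6(Δ_0 - g'(1)) = -18 and h_1·m_1 + 2h_1·m_2 = 6(g'(5) - Δ_1) = -20.
Forward elimination and back-substitution give m_0 = -41/4, m_1 = 5/2, m_2 = -55/12.
On [1, 2], with g_0(x) = a_0 + b_0·(x - 1) + c_0·(x - 1)² + d_0·(x - 1)³: c_0 = m_0/2 = -41/8, d_0 = (m_1 - m_0)/(6h_0) = 17/8, b_0 = Δ_0 - h_0(2m_0 + m_1)/6 = 4.

-5.1250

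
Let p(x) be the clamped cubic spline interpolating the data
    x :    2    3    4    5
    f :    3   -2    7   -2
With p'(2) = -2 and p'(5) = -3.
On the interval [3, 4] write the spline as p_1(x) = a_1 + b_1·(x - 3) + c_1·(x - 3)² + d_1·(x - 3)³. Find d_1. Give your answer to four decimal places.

Write σ_i for p''(x_i). With h_i = 1, 1, 1 and divided differences Δ_i = -5, 9, -9, the continuity of p' gives the tridiagonal system
  1·σ_0 + 4·σ_1 + 1·σ_2 = 6(Δ_1 - Δ_0) = 84
  1·σ_1 + 4·σ_2 + 1·σ_3 = 6(Δ_2 - Δ_1) = -108
Clamped end conditions give two more equations: 2h_0·σ_0 + h_0·σ_1 = 6(Δ_0 - p'(2)) = -18 and h_2·σ_2 + 2h_2·σ_3 = 6(p'(5) - Δ_2) = 36.
Solving the tridiagonal system: σ_0 = -436/15, σ_1 = 602/15, σ_2 = -712/15, σ_3 = 626/15.
On [3, 4], with p_1(x) = a_1 + b_1·(x - 3) + c_1·(x - 3)² + d_1·(x - 3)³: c_1 = σ_1/2 = 301/15, d_1 = (σ_2 - σ_1)/(6h_1) = -73/5, b_1 = Δ_1 - h_1(2σ_1 + σ_2)/6 = 53/15.

-14.6000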